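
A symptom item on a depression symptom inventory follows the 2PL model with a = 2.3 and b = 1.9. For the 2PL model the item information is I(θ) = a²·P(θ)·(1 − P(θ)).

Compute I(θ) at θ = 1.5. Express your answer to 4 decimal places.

1.0779

P = 1/(1+e^{0.9200}) = 0.2850
P(1−P) = 0.2850 × 0.7150 = 0.2038
I = a² × P(1−P) = 2.3² × 0.2038 = 1.07787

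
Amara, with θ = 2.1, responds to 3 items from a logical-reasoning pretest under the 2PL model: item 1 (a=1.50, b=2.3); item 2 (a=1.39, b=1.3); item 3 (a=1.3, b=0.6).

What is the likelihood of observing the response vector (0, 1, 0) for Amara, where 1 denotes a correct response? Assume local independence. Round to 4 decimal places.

0.0538

P(θ) = 1 / (1 + exp(−a(θ − b)))
P_1 = 1/(1+e^{0.3000}) = 0.4256
P_2 = 1/(1+e^{-1.1120}) = 0.7525
P_3 = 1/(1+e^{-1.9500}) = 0.8754
L = (1−P_1) × P_2 × (1−P_3) = 0.5744 × 0.7525 × 0.1246 = 0.05384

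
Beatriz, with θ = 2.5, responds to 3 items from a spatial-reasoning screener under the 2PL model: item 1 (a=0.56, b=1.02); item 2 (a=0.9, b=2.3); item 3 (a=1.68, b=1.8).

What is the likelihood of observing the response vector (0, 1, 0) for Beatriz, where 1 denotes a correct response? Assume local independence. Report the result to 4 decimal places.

P(θ) = 1 / (1 + exp(−a(θ − b)))
P_1 = 1/(1+e^{-0.8288}) = 0.6961
P_2 = 1/(1+e^{-0.1800}) = 0.5449
P_3 = 1/(1+e^{-1.1760}) = 0.7642
L = (1−P_1) × P_2 × (1−P_3) = 0.3039 × 0.5449 × 0.2358 = 0.03904

0.0390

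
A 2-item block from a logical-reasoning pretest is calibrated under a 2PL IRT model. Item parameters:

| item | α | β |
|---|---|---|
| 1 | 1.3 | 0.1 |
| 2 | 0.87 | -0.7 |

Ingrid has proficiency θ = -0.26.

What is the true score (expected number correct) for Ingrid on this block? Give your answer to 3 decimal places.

0.980

P(θ) = 1 / (1 + exp(−α(θ − β)))
P_1 = 1/(1+e^{0.4680}) = 0.3851
P_2 = 1/(1+e^{-0.3828}) = 0.5945
E[score] = 0.3851 + 0.5945 = 0.9796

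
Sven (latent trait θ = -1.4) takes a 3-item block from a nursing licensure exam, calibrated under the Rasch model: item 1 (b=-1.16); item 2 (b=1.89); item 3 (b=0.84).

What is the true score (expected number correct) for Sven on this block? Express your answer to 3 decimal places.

0.572

P(θ) = 1 / (1 + exp(−(θ − b)))
P_1 = 1/(1+e^{0.2400}) = 0.4403
P_2 = 1/(1+e^{3.2900}) = 0.0359
P_3 = 1/(1+e^{2.2400}) = 0.0962
E[score] = 0.4403 + 0.0359 + 0.0962 = 0.5724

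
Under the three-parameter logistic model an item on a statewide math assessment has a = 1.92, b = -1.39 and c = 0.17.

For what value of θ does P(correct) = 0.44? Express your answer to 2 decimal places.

-1.77

P(θ) = c + (1 − c) · 1 / (1 + exp(−a(θ − b)))
Remove guessing floor: (0.44 − 0.17)/(1 − 0.17) = 0.3253
logit = ln(0.3253/0.6747) = -0.7295
θ = b + logit/(a) = -1.39 + (-0.7295)/1.9200 = -1.7700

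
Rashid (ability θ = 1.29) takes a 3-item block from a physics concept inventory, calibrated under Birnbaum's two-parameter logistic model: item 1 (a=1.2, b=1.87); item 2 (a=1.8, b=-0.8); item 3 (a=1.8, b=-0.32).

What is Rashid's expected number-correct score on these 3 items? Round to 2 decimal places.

2.26

P(θ) = 1 / (1 + exp(−a(θ − b)))
P_1 = 1/(1+e^{0.6960}) = 0.3327
P_2 = 1/(1+e^{-3.7620}) = 0.9773
P_3 = 1/(1+e^{-2.8980}) = 0.9477
E[score] = 0.3327 + 0.9773 + 0.9477 = 2.2577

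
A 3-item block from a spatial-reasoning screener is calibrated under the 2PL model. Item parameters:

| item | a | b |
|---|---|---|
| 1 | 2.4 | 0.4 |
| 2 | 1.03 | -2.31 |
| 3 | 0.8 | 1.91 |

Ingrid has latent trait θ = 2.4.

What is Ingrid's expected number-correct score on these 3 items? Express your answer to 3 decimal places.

2.581

P(θ) = 1 / (1 + exp(−a(θ − b)))
P_1 = 1/(1+e^{-4.8000}) = 0.9918
P_2 = 1/(1+e^{-4.8513}) = 0.9922
P_3 = 1/(1+e^{-0.3920}) = 0.5968
E[score] = 0.9918 + 0.9922 + 0.5968 = 2.5808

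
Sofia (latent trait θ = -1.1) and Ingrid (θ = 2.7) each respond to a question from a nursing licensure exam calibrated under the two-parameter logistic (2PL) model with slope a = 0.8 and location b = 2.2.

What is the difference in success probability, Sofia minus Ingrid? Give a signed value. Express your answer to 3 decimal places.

-0.532

P(θ) = 1 / (1 + exp(−a(θ − b)))
P(Sofia) = 0.0666  [exponent -2.6400]
P(Ingrid) = 0.5987  [exponent 0.4000]
Difference = 0.0666 − 0.5987 = -0.5321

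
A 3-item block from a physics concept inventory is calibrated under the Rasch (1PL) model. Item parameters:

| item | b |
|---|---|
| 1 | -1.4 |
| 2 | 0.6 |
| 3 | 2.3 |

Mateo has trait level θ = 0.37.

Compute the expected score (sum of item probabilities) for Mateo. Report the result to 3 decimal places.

1.424

P(θ) = 1 / (1 + exp(−(θ − b)))
P_1 = 1/(1+e^{-1.7700}) = 0.8545
P_2 = 1/(1+e^{0.2300}) = 0.4428
P_3 = 1/(1+e^{1.9300}) = 0.1268
E[score] = 0.8545 + 0.4428 + 0.1268 = 1.4240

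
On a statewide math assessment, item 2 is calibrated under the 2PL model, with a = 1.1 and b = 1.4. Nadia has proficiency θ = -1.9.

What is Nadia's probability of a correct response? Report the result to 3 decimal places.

0.026

P(θ) = 1 / (1 + exp(−a(θ − b)))
Exponent: 1.1 × (-1.9 − 1.4) = -3.6300
1/(1 + e^{3.6300}) = 0.0258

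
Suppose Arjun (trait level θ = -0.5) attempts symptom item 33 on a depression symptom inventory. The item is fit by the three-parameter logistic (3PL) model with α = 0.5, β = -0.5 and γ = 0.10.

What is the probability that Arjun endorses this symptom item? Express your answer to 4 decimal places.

0.5500

P(θ) = γ + (1 − γ) · 1 / (1 + exp(−α(θ − β)))
Exponent: 0.5 × (-0.5 − (-0.5)) = 0.0000
1/(1 + e^{0.0000}) = 0.5000
P = 0.10 + 0.90 × 0.5000 = 0.5500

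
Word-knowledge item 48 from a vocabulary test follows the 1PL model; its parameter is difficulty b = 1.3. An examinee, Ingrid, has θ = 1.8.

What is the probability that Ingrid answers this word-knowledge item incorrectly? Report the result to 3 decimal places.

P(θ) = 1 / (1 + exp(−(θ − b)))
Exponent: (1.8 − 1.3) = 0.5000
1/(1 + e^{-0.5000}) = 0.6225
P = 0.6225
P(incorrect) = 1 − 0.6225 = 0.3775

0.378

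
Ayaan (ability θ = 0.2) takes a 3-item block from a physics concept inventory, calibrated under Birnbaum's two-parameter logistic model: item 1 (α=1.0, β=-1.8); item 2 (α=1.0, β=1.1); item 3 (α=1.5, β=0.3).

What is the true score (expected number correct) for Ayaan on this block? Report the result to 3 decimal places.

P(θ) = 1 / (1 + exp(−α(θ − β)))
P_1 = 1/(1+e^{-2.0000}) = 0.8808
P_2 = 1/(1+e^{0.9000}) = 0.2891
P_3 = 1/(1+e^{0.1500}) = 0.4626
E[score] = 0.8808 + 0.2891 + 0.4626 = 1.6324

1.632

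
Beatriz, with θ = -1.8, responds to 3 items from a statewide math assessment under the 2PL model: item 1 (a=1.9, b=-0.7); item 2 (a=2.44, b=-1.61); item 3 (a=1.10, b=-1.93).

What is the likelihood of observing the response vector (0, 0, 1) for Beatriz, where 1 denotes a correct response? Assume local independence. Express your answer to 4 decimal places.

P(θ) = 1 / (1 + exp(−a(θ − b)))
P_1 = 1/(1+e^{2.0900}) = 0.1101
P_2 = 1/(1+e^{0.4636}) = 0.3861
P_3 = 1/(1+e^{-0.1430}) = 0.5357
L = (1−P_1) × (1−P_2) × P_3 = 0.8899 × 0.6139 × 0.5357 = 0.29265

0.2926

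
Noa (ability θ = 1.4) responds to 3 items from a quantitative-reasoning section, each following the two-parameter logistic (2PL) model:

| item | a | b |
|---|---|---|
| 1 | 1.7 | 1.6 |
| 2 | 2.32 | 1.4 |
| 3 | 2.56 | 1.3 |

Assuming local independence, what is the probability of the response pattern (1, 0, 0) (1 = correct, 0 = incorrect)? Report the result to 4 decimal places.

0.0907

P(θ) = 1 / (1 + exp(−a(θ − b)))
P_1 = 1/(1+e^{0.3400}) = 0.4158
P_2 = 1/(1+e^{0.0000}) = 0.5000
P_3 = 1/(1+e^{-0.2560}) = 0.5637
L = P_1 × (1−P_2) × (1−P_3) = 0.4158 × 0.5000 × 0.4363 = 0.09072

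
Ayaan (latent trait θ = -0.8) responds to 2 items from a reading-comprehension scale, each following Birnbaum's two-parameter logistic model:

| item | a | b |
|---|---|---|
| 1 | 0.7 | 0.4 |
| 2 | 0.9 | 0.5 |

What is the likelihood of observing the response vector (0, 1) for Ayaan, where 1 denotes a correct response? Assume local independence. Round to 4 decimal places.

0.1654

P(θ) = 1 / (1 + exp(−a(θ − b)))
P_1 = 1/(1+e^{0.8400}) = 0.3015
P_2 = 1/(1+e^{1.1700}) = 0.2369
L = (1−P_1) × P_2 = 0.6985 × 0.2369 = 0.16543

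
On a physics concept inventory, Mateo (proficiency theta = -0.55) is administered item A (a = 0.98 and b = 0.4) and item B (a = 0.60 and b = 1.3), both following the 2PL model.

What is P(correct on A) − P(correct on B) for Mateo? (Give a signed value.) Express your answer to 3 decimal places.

P(theta) = 1 / (1 + exp(−a(theta − b)))
P_A = 0.2827
P_B = 0.2479
P_A − P_B = 0.0349

0.035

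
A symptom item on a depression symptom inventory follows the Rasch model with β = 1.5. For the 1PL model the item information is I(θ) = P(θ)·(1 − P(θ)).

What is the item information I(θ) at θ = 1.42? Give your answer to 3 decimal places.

0.250

P = 1/(1+e^{0.0800}) = 0.4800
P(1−P) = 0.4800 × 0.5200 = 0.2496
I = P(1−P) = 0.24960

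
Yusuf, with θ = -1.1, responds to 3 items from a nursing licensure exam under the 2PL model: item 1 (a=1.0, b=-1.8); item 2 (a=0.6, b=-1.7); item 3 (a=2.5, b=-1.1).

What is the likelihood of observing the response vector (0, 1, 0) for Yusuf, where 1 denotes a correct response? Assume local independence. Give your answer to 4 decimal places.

0.0977

P(θ) = 1 / (1 + exp(−a(θ − b)))
P_1 = 1/(1+e^{-0.7000}) = 0.6682
P_2 = 1/(1+e^{-0.3600}) = 0.5890
P_3 = 1/(1+e^{0.0000}) = 0.5000
L = (1−P_1) × P_2 × (1−P_3) = 0.3318 × 0.5890 × 0.5000 = 0.09773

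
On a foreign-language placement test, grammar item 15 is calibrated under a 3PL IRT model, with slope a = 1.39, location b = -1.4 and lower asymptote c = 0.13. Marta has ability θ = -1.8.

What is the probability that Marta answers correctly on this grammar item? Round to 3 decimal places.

P(θ) = c + (1 − c) · 1 / (1 + exp(−a(θ − b)))
Exponent: 1.39 × (-1.8 − (-1.4)) = -0.5560
1/(1 + e^{0.5560}) = 0.3645
P = 0.13 + 0.87 × 0.3645 = 0.4471

0.447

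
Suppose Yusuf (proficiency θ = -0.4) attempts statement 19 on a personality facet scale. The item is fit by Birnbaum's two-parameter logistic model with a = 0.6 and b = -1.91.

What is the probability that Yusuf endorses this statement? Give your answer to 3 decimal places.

0.712

P(θ) = 1 / (1 + exp(−a(θ − b)))
Exponent: 0.6 × (-0.4 − (-1.91)) = 0.9060
1/(1 + e^{-0.9060}) = 0.7122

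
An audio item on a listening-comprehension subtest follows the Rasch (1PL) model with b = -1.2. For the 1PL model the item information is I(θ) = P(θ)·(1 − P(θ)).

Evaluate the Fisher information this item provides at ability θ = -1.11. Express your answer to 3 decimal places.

0.249

P = 1/(1+e^{-0.0900}) = 0.5225
P(1−P) = 0.5225 × 0.4775 = 0.2495
I = P(1−P) = 0.24949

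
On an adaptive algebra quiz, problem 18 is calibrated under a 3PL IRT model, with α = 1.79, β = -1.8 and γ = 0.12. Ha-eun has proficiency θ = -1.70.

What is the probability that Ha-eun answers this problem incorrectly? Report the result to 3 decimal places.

0.401

P(θ) = γ + (1 − γ) · 1 / (1 + exp(−α(θ − β)))
Exponent: 1.79 × (-1.70 − (-1.8)) = 0.1790
1/(1 + e^{-0.1790}) = 0.5446
P = 0.12 + 0.88 × 0.5446 = 0.5993
P(incorrect) = 1 − 0.5993 = 0.4007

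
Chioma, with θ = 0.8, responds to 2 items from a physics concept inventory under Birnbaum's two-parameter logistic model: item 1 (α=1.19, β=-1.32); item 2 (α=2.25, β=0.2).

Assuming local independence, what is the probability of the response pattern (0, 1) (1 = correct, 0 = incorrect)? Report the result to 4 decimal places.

0.0590

P(θ) = 1 / (1 + exp(−α(θ − β)))
P_1 = 1/(1+e^{-2.5228}) = 0.9257
P_2 = 1/(1+e^{-1.3500}) = 0.7941
L = (1−P_1) × P_2 = 0.0743 × 0.7941 = 0.05898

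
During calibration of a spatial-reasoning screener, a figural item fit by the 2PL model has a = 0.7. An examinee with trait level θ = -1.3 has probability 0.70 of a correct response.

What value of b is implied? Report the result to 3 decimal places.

P(θ) = 1 / (1 + exp(−a(θ − b)))
logit(0.70) = ln(0.70/0.30) = 0.8473
b = θ − logit/(a) = -1.3 − 0.8473/0.7000 = -2.5104

-2.510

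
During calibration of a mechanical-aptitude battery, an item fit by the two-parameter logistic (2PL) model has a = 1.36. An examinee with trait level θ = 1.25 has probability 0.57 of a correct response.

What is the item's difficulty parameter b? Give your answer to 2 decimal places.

P(θ) = 1 / (1 + exp(−a(θ − b)))
logit(0.57) = ln(0.57/0.43) = 0.2819
b = θ − logit/(a) = 1.25 − 0.2819/1.3600 = 1.0428

1.04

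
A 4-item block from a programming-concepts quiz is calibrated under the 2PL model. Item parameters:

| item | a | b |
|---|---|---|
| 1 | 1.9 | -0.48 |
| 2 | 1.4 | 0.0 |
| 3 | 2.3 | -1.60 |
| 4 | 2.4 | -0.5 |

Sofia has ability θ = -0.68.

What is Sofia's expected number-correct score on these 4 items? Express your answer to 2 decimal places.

1.97

P(θ) = 1 / (1 + exp(−a(θ − b)))
P_1 = 1/(1+e^{0.3800}) = 0.4061
P_2 = 1/(1+e^{0.9520}) = 0.2785
P_3 = 1/(1+e^{-2.1160}) = 0.8924
P_4 = 1/(1+e^{0.4320}) = 0.3936
E[score] = 0.4061 + 0.2785 + 0.8924 + 0.3936 = 1.9707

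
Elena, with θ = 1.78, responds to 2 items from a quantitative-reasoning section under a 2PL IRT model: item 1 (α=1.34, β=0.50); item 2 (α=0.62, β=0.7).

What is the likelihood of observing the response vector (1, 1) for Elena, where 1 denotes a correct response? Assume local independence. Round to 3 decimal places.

P(θ) = 1 / (1 + exp(−α(θ − β)))
P_1 = 1/(1+e^{-1.7152}) = 0.8475
P_2 = 1/(1+e^{-0.6696}) = 0.6614
L = P_1 × P_2 = 0.8475 × 0.6614 = 0.56055

0.561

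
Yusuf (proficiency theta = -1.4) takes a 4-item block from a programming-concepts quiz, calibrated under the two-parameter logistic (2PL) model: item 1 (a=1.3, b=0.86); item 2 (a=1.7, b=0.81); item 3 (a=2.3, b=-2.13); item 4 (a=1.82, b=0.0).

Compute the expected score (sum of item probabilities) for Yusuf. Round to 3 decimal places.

0.988

P(theta) = 1 / (1 + exp(−a(theta − b)))
P_1 = 1/(1+e^{2.9380}) = 0.0503
P_2 = 1/(1+e^{3.7570}) = 0.0228
P_3 = 1/(1+e^{-1.6790}) = 0.8428
P_4 = 1/(1+e^{2.5480}) = 0.0726
E[score] = 0.0503 + 0.0228 + 0.8428 + 0.0726 = 0.9885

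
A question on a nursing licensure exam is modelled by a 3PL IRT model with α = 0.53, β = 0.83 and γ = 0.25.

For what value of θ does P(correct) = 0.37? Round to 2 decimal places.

-2.30

P(θ) = γ + (1 − γ) · 1 / (1 + exp(−α(θ − β)))
Remove guessing floor: (0.37 − 0.25)/(1 − 0.25) = 0.1600
logit = ln(0.1600/0.8400) = -1.6582
θ = β + logit/(α) = 0.83 + (-1.6582)/0.5300 = -2.2987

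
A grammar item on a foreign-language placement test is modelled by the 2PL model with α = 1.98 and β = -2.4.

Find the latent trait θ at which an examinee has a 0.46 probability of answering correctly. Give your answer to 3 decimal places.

-2.481

P(θ) = 1 / (1 + exp(−α(θ − β)))
logit = ln(0.4600/0.5400) = -0.1603
θ = β + logit/(α) = -2.4 + (-0.1603)/1.9800 = -2.4810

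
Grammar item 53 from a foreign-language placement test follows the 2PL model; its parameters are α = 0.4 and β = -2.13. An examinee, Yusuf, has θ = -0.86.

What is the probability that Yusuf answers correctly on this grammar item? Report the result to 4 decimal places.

0.6243

P(θ) = 1 / (1 + exp(−α(θ − β)))
Exponent: 0.4 × (-0.86 − (-2.13)) = 0.5080
1/(1 + e^{-0.5080}) = 0.6243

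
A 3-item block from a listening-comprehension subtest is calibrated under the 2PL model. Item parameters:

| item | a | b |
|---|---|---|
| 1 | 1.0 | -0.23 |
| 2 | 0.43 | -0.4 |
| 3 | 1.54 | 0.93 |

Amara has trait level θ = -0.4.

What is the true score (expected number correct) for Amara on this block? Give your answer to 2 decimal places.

P(θ) = 1 / (1 + exp(−a(θ − b)))
P_1 = 1/(1+e^{0.1700}) = 0.4576
P_2 = 1/(1+e^{0.0000}) = 0.5000
P_3 = 1/(1+e^{2.0482}) = 0.1142
E[score] = 0.4576 + 0.5000 + 0.1142 = 1.0718

1.07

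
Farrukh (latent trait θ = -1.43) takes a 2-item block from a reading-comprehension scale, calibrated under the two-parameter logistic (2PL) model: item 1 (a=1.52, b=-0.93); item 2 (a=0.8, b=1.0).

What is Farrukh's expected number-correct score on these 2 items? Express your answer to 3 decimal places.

P(θ) = 1 / (1 + exp(−a(θ − b)))
P_1 = 1/(1+e^{0.7600}) = 0.3186
P_2 = 1/(1+e^{1.9440}) = 0.1252
E[score] = 0.3186 + 0.1252 = 0.4439

0.444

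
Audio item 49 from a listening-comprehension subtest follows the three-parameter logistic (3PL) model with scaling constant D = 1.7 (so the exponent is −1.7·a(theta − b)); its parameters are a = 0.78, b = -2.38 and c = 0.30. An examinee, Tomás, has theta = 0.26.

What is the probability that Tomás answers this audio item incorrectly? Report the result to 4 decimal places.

P(theta) = c + (1 − c) · 1 / (1 + exp(−D·a(theta − b)))
Exponent: 1.7 × 0.78 × (0.26 − (-2.38)) = 3.5006
1/(1 + e^{-3.5006}) = 0.9707
P = 0.30 + 0.70 × 0.9707 = 0.9795
P(incorrect) = 1 − 0.9795 = 0.0205

0.0205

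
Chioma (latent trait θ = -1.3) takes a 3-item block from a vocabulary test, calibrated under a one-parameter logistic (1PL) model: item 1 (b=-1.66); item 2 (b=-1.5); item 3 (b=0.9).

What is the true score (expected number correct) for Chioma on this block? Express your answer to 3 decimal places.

1.239

P(θ) = 1 / (1 + exp(−(θ − b)))
P_1 = 1/(1+e^{-0.3600}) = 0.5890
P_2 = 1/(1+e^{-0.2000}) = 0.5498
P_3 = 1/(1+e^{2.2000}) = 0.0998
E[score] = 0.5890 + 0.5498 + 0.0998 = 1.2386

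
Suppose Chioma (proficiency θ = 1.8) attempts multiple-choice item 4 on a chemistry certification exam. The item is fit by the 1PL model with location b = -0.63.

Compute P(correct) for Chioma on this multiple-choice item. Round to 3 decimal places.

0.919

P(θ) = 1 / (1 + exp(−(θ − b)))
Exponent: (1.8 − (-0.63)) = 2.4300
1/(1 + e^{-2.4300}) = 0.9191
P = 0.9191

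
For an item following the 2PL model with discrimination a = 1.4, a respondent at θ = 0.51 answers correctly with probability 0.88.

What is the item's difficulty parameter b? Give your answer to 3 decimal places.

-0.913

P(θ) = 1 / (1 + exp(−a(θ − b)))
logit(0.88) = ln(0.88/0.12) = 1.9924
b = θ − logit/(a) = 0.51 − 1.9924/1.4000 = -0.9132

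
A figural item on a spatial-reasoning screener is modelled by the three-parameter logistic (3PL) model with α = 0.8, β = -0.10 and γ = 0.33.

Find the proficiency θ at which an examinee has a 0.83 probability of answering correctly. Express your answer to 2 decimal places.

1.25

P(θ) = γ + (1 − γ) · 1 / (1 + exp(−α(θ − β)))
Remove guessing floor: (0.83 − 0.33)/(1 − 0.33) = 0.7463
logit = ln(0.7463/0.2537) = 1.0788
θ = β + logit/(α) = -0.10 + 1.0788/0.8000 = 1.2485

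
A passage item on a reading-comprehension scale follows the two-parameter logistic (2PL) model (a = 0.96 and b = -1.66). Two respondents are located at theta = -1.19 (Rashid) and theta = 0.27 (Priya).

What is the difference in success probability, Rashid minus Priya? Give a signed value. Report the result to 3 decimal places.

-0.254

P(theta) = 1 / (1 + exp(−a(theta − b)))
P(Rashid) = 0.6109  [exponent 0.4512]
P(Priya) = 0.8645  [exponent 1.8528]
Difference = 0.6109 − 0.8645 = -0.2535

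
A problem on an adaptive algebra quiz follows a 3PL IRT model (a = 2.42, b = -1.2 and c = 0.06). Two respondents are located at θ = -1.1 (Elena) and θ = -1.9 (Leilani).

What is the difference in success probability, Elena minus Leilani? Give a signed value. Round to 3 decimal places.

P(θ) = c + (1 − c) · 1 / (1 + exp(−a(θ − b)))
P(Elena) = 0.5866  [exponent 0.2420]
P(Leilani) = 0.2059  [exponent -1.6940]
Difference = 0.5866 − 0.2059 = 0.3807

0.381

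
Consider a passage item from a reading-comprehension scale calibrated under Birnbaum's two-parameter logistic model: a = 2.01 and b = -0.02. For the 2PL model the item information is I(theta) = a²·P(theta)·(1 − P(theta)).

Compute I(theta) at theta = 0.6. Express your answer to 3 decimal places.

P = 1/(1+e^{-1.2462}) = 0.7766
P(1−P) = 0.7766 × 0.2234 = 0.1735
I = a² × P(1−P) = 2.01² × 0.1735 = 0.70083

0.701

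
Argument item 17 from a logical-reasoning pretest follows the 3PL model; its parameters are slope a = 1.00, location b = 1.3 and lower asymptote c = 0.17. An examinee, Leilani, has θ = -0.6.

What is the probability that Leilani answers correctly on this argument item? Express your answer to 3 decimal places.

0.278

P(θ) = c + (1 − c) · 1 / (1 + exp(−a(θ − b)))
Exponent: 1.00 × (-0.6 − 1.3) = -1.9000
1/(1 + e^{1.9000}) = 0.1301
P = 0.17 + 0.83 × 0.1301 = 0.2780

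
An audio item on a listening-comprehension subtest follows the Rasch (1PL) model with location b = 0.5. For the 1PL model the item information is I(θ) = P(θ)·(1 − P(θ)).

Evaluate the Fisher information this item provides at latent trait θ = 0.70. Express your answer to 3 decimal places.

0.248

P = 1/(1+e^{-0.2000}) = 0.5498
P(1−P) = 0.5498 × 0.4502 = 0.2475
I = P(1−P) = 0.24752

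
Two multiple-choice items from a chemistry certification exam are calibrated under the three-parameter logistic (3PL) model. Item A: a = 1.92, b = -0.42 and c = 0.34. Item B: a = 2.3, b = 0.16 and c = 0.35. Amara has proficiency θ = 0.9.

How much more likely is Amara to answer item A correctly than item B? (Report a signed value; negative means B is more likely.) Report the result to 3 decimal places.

P(θ) = c + (1 − c) · 1 / (1 + exp(−a(θ − b)))
P_A = 0.9515
P_B = 0.8998
P_A − P_B = 0.0517

0.052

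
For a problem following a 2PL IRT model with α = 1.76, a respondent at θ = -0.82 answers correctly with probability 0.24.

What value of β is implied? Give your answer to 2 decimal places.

P(θ) = 1 / (1 + exp(−α(θ − β)))
logit(0.24) = ln(0.24/0.76) = -1.1527
β = θ − logit/(α) = -0.82 − (-1.1527)/1.7600 = -0.1651

-0.17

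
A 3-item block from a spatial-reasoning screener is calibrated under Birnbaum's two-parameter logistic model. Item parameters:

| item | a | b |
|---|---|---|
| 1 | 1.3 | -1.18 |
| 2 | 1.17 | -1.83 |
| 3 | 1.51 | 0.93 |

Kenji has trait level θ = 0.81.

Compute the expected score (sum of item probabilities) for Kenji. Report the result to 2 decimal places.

P(θ) = 1 / (1 + exp(−a(θ − b)))
P_1 = 1/(1+e^{-2.5870}) = 0.9300
P_2 = 1/(1+e^{-3.0888}) = 0.9564
P_3 = 1/(1+e^{0.1812}) = 0.4548
E[score] = 0.9300 + 0.9564 + 0.4548 = 2.3413

2.34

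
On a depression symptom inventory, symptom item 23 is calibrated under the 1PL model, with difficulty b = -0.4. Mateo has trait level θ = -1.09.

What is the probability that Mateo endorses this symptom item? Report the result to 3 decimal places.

P(θ) = 1 / (1 + exp(−(θ − b)))
Exponent: (-1.09 − (-0.4)) = -0.6900
1/(1 + e^{0.6900}) = 0.3340
P = 0.3340

0.334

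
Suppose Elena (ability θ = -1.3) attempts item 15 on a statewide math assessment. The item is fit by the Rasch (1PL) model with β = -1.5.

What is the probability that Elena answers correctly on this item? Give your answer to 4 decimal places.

P(θ) = 1 / (1 + exp(−(θ − β)))
Exponent: (-1.3 − (-1.5)) = 0.2000
1/(1 + e^{-0.2000}) = 0.5498
P = 0.5498

0.5498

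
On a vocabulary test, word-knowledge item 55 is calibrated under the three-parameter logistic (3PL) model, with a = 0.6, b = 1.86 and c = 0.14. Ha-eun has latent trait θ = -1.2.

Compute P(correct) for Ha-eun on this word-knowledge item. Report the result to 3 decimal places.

P(θ) = c + (1 − c) · 1 / (1 + exp(−a(θ − b)))
Exponent: 0.6 × (-1.2 − 1.86) = -1.8360
1/(1 + e^{1.8360}) = 0.1375
P = 0.14 + 0.86 × 0.1375 = 0.2583

0.258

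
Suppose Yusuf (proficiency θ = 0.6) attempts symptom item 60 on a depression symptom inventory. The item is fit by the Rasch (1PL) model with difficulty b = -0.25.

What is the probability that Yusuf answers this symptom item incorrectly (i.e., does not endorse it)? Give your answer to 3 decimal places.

0.299

P(θ) = 1 / (1 + exp(−(θ − b)))
Exponent: (0.6 − (-0.25)) = 0.8500
1/(1 + e^{-0.8500}) = 0.7006
P = 0.7006
P(incorrect) = 1 − 0.7006 = 0.2994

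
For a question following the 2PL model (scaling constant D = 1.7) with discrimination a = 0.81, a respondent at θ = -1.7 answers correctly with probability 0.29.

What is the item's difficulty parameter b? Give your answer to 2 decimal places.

-1.05

P(θ) = 1 / (1 + exp(−D·a(θ − b)))
logit(0.29) = ln(0.29/0.71) = -0.8954
b = θ − logit/(1.7·a) = -1.7 − (-0.8954)/1.3770 = -1.0498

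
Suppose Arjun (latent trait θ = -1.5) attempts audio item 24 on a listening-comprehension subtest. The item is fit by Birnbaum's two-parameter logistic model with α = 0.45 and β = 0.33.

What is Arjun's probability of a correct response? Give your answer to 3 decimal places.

0.305

P(θ) = 1 / (1 + exp(−α(θ − β)))
Exponent: 0.45 × (-1.5 − 0.33) = -0.8235
1/(1 + e^{0.8235}) = 0.3050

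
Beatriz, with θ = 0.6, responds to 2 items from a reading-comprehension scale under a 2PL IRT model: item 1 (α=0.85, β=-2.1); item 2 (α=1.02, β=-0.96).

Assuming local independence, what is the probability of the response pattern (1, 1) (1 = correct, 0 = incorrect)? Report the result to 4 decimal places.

0.7547

P(θ) = 1 / (1 + exp(−α(θ − β)))
P_1 = 1/(1+e^{-2.2950}) = 0.9085
P_2 = 1/(1+e^{-1.5912}) = 0.8308
L = P_1 × P_2 = 0.9085 × 0.8308 = 0.75474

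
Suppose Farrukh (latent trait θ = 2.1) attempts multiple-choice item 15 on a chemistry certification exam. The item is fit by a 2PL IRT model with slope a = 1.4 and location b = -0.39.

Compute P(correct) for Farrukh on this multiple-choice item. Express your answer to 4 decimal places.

0.9703

P(θ) = 1 / (1 + exp(−a(θ − b)))
Exponent: 1.4 × (2.1 − (-0.39)) = 3.4860
1/(1 + e^{-3.4860}) = 0.9703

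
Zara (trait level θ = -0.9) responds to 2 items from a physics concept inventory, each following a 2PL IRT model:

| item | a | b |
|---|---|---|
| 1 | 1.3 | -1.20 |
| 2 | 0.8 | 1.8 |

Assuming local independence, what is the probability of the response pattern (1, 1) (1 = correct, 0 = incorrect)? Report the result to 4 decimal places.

0.0617

P(θ) = 1 / (1 + exp(−a(θ − b)))
P_1 = 1/(1+e^{-0.3900}) = 0.5963
P_2 = 1/(1+e^{2.1600}) = 0.1034
L = P_1 × P_2 = 0.5963 × 0.1034 = 0.06166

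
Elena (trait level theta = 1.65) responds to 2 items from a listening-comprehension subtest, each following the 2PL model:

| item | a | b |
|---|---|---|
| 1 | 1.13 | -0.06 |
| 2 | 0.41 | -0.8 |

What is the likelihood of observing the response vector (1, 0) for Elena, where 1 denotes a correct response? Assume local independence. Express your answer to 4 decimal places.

0.2341

P(theta) = 1 / (1 + exp(−a(theta − b)))
P_1 = 1/(1+e^{-1.9323}) = 0.8735
P_2 = 1/(1+e^{-1.0045}) = 0.7319
L = P_1 × (1−P_2) = 0.8735 × 0.2681 = 0.23415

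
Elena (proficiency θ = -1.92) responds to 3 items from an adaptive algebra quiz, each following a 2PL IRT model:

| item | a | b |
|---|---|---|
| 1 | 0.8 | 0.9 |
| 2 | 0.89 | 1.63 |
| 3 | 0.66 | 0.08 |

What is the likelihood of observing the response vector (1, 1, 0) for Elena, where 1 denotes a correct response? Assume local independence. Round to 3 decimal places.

0.003

P(θ) = 1 / (1 + exp(−a(θ − b)))
P_1 = 1/(1+e^{2.2560}) = 0.0948
P_2 = 1/(1+e^{3.1595}) = 0.0407
P_3 = 1/(1+e^{1.3200}) = 0.2108
L = P_1 × P_2 × (1−P_3) = 0.0948 × 0.0407 × 0.7892 = 0.00305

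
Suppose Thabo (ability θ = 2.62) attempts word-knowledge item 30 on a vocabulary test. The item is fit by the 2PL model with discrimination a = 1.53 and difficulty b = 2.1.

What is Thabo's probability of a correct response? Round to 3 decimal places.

0.689

P(θ) = 1 / (1 + exp(−a(θ − b)))
Exponent: 1.53 × (2.62 − 2.1) = 0.7956
1/(1 + e^{-0.7956}) = 0.6890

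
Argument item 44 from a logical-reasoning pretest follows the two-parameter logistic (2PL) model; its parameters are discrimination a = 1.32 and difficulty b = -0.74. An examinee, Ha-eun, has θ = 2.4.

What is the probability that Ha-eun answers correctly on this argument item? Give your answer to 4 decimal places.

P(θ) = 1 / (1 + exp(−a(θ − b)))
Exponent: 1.32 × (2.4 − (-0.74)) = 4.1448
1/(1 + e^{-4.1448}) = 0.9844

0.9844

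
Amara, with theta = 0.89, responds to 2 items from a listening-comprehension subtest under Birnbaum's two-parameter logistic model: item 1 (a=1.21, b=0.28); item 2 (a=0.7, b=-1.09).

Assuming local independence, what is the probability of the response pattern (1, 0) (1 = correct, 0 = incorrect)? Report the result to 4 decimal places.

P(theta) = 1 / (1 + exp(−a(theta − b)))
P_1 = 1/(1+e^{-0.7381}) = 0.6766
P_2 = 1/(1+e^{-1.3860}) = 0.8000
L = P_1 × (1−P_2) = 0.6766 × 0.2000 = 0.13535

0.1353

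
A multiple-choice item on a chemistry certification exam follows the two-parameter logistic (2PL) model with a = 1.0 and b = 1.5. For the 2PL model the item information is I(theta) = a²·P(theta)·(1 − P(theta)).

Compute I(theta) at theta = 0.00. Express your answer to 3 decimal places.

0.149

P = 1/(1+e^{1.5000}) = 0.1824
P(1−P) = 0.1824 × 0.8176 = 0.1491
I = a² × P(1−P) = 1.0² × 0.1491 = 0.14915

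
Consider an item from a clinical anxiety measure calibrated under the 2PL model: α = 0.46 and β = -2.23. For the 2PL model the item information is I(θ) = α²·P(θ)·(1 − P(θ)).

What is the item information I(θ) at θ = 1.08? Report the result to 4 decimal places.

P = 1/(1+e^{-1.5226}) = 0.8209
P(1−P) = 0.8209 × 0.1791 = 0.1470
I = α² × P(1−P) = 0.46² × 0.1470 = 0.03111

0.0311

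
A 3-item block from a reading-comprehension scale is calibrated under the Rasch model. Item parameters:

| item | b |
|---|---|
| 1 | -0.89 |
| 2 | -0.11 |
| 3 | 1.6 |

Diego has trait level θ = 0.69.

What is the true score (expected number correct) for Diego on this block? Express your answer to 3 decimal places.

1.806

P(θ) = 1 / (1 + exp(−(θ − b)))
P_1 = 1/(1+e^{-1.5800}) = 0.8292
P_2 = 1/(1+e^{-0.8000}) = 0.6900
P_3 = 1/(1+e^{0.9100}) = 0.2870
E[score] = 0.8292 + 0.6900 + 0.2870 = 1.8062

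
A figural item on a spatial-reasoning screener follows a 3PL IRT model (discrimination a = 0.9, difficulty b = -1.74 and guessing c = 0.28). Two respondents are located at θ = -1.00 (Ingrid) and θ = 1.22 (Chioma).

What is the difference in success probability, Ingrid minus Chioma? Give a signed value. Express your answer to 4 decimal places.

-0.1975

P(θ) = c + (1 − c) · 1 / (1 + exp(−a(θ − b)))
P(Ingrid) = 0.7556  [exponent 0.6660]
P(Chioma) = 0.9531  [exponent 2.6640]
Difference = 0.7556 − 0.9531 = -0.1975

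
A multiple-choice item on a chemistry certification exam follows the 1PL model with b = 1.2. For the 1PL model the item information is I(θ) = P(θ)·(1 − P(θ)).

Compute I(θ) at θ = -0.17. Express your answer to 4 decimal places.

P = 1/(1+e^{1.3700}) = 0.2026
P(1−P) = 0.2026 × 0.7974 = 0.1616
I = P(1−P) = 0.16157

0.1616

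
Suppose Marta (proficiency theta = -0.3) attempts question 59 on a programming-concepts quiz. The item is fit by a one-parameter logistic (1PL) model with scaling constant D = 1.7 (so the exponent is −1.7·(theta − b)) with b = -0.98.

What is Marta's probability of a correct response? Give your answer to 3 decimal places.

0.761

P(theta) = 1 / (1 + exp(−D·(theta − b)))
Exponent: 1.7 × (-0.3 − (-0.98)) = 1.1560
1/(1 + e^{-1.1560}) = 0.7606
P = 0.7606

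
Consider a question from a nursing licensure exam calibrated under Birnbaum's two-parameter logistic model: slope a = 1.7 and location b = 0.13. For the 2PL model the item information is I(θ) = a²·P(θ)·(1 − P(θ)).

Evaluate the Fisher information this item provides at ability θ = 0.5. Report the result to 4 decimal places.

P = 1/(1+e^{-0.6290}) = 0.6523
P(1−P) = 0.6523 × 0.3477 = 0.2268
I = a² × P(1−P) = 1.7² × 0.2268 = 0.65550

0.6555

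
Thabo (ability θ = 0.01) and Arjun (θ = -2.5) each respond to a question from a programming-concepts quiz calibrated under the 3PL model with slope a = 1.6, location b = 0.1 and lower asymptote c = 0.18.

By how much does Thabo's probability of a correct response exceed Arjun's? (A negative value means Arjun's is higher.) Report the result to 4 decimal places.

0.3679

P(θ) = c + (1 − c) · 1 / (1 + exp(−a(θ − b)))
P(Thabo) = 0.5605  [exponent -0.1440]
P(Arjun) = 0.1926  [exponent -4.1600]
Difference = 0.5605 − 0.1926 = 0.3679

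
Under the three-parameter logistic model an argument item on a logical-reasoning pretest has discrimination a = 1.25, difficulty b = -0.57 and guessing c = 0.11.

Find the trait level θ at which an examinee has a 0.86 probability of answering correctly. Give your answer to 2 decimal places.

P(θ) = c + (1 − c) · 1 / (1 + exp(−a(θ − b)))
Remove guessing floor: (0.86 − 0.11)/(1 − 0.11) = 0.8427
logit = ln(0.8427/0.1573) = 1.6784
θ = b + logit/(a) = -0.57 + 1.6784/1.2500 = 0.7727

0.77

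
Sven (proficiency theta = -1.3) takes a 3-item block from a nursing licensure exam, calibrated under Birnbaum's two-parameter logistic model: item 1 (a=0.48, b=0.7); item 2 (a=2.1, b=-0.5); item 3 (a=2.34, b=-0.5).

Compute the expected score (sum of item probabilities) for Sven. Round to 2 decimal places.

0.57

P(theta) = 1 / (1 + exp(−a(theta − b)))
P_1 = 1/(1+e^{0.9600}) = 0.2769
P_2 = 1/(1+e^{1.6800}) = 0.1571
P_3 = 1/(1+e^{1.8720}) = 0.1333
E[score] = 0.2769 + 0.1571 + 0.1333 = 0.5673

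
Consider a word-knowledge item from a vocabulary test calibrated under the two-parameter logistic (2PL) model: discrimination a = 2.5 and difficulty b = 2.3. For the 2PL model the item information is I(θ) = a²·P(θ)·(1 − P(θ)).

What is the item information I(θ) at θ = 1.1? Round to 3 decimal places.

0.282

P = 1/(1+e^{3.0000}) = 0.0474
P(1−P) = 0.0474 × 0.9526 = 0.0452
I = a² × P(1−P) = 2.5² × 0.0452 = 0.28235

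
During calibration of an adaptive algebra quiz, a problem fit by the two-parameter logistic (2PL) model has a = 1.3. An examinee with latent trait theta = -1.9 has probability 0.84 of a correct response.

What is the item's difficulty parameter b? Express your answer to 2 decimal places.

-3.18

P(theta) = 1 / (1 + exp(−a(theta − b)))
logit(0.84) = ln(0.84/0.16) = 1.6582
b = theta − logit/(a) = -1.9 − 1.6582/1.3000 = -3.1756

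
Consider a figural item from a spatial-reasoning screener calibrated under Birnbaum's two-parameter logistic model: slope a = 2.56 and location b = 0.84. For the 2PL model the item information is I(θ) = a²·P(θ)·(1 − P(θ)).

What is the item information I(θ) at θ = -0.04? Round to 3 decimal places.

0.564

P = 1/(1+e^{2.2528}) = 0.0951
P(1−P) = 0.0951 × 0.9049 = 0.0861
I = a² × P(1−P) = 2.56² × 0.0861 = 0.56402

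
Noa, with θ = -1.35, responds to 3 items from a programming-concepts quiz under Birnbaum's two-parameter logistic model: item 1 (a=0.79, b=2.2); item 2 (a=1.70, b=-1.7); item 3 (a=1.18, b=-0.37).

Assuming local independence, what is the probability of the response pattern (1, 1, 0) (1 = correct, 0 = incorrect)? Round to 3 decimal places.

P(θ) = 1 / (1 + exp(−a(θ − b)))
P_1 = 1/(1+e^{2.8045}) = 0.0571
P_2 = 1/(1+e^{-0.5950}) = 0.6445
P_3 = 1/(1+e^{1.1564}) = 0.2393
L = P_1 × P_2 × (1−P_3) = 0.0571 × 0.6445 × 0.7607 = 0.02799

0.028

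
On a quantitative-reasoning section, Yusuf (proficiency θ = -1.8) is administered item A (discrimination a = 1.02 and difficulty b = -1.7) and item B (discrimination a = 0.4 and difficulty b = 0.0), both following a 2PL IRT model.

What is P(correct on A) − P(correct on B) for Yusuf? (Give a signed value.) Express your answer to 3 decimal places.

0.147

P(θ) = 1 / (1 + exp(−a(θ − b)))
P_A = 0.4745
P_B = 0.3274
P_A − P_B = 0.1471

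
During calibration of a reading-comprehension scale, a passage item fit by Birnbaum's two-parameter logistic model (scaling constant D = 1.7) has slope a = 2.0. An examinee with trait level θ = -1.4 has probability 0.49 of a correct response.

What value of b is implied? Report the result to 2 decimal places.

P(θ) = 1 / (1 + exp(−D·a(θ − b)))
logit(0.49) = ln(0.49/0.51) = -0.0400
b = θ − logit/(1.7·a) = -1.4 − (-0.0400)/3.4000 = -1.3882

-1.39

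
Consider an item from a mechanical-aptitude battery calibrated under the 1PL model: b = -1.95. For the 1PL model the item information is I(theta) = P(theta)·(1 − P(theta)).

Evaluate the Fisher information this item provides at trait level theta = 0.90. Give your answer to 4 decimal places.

P = 1/(1+e^{-2.8500}) = 0.9453
P(1−P) = 0.9453 × 0.0547 = 0.0517
I = P(1−P) = 0.05169

0.0517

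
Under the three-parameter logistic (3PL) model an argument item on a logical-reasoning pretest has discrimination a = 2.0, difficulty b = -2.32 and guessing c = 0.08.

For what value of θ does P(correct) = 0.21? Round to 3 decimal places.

P(θ) = c + (1 − c) · 1 / (1 + exp(−a(θ − b)))
Remove guessing floor: (0.21 − 0.08)/(1 − 0.08) = 0.1413
logit = ln(0.1413/0.8587) = -1.8045
θ = b + logit/(a) = -2.32 + (-1.8045)/2.0000 = -3.2222

-3.222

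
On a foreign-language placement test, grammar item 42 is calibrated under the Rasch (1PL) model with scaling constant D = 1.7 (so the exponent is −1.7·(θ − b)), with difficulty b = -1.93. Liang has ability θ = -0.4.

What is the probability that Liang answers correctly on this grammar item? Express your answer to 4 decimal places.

0.9309

P(θ) = 1 / (1 + exp(−D·(θ − b)))
Exponent: 1.7 × (-0.4 − (-1.93)) = 2.6010
1/(1 + e^{-2.6010}) = 0.9309
P = 0.9309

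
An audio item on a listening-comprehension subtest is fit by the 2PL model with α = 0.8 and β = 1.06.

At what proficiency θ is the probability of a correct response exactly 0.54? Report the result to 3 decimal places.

1.260

P(θ) = 1 / (1 + exp(−α(θ − β)))
logit = ln(0.5400/0.4600) = 0.1603
θ = β + logit/(α) = 1.06 + 0.1603/0.8000 = 1.2604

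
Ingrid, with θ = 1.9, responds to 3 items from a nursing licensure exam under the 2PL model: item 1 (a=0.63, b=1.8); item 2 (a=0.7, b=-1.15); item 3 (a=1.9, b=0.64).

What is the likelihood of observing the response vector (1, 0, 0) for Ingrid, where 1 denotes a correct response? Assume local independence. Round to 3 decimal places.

0.005

P(θ) = 1 / (1 + exp(−a(θ − b)))
P_1 = 1/(1+e^{-0.0630}) = 0.5157
P_2 = 1/(1+e^{-2.1350}) = 0.8943
P_3 = 1/(1+e^{-2.3940}) = 0.9164
L = P_1 × (1−P_2) × (1−P_3) = 0.5157 × 0.1057 × 0.0836 = 0.00456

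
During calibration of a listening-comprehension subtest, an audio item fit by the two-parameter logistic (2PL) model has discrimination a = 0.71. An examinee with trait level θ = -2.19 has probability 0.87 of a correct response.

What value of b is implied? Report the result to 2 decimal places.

P(θ) = 1 / (1 + exp(−a(θ − b)))
logit(0.87) = ln(0.87/0.13) = 1.9010
b = θ − logit/(a) = -2.19 − 1.9010/0.7100 = -4.8674

-4.87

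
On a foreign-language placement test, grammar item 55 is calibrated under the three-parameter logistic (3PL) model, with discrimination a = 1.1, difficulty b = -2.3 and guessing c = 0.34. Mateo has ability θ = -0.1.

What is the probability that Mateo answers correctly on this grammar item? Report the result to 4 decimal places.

P(θ) = c + (1 − c) · 1 / (1 + exp(−a(θ − b)))
Exponent: 1.1 × (-0.1 − (-2.3)) = 2.4200
1/(1 + e^{-2.4200}) = 0.9183
P = 0.34 + 0.66 × 0.9183 = 0.9461

0.9461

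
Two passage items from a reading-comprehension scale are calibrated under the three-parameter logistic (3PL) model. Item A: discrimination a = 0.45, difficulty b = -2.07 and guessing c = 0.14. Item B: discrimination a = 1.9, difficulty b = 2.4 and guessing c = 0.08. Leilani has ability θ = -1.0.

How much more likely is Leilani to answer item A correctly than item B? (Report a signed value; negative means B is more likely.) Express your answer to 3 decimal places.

P(θ) = c + (1 − c) · 1 / (1 + exp(−a(θ − b)))
P_A = 0.6716
P_B = 0.0814
P_A − P_B = 0.5901

0.590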